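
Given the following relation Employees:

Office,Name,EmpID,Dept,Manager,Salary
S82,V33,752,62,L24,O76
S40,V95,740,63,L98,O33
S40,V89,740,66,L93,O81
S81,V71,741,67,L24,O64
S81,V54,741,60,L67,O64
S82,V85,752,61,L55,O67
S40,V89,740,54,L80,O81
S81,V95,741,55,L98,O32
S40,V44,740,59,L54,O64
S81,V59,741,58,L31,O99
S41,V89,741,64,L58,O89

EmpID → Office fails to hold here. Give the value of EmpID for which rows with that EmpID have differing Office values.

EmpID=752: 2 rows → Office = S82, S82 ✓
EmpID=740: 4 rows → Office = S40, S40, S40, S40 ✓
EmpID=741: 5 rows → Office takes values {S81, S41} — violation
The only EmpID value with inconsistent Office is EmpID=741.

741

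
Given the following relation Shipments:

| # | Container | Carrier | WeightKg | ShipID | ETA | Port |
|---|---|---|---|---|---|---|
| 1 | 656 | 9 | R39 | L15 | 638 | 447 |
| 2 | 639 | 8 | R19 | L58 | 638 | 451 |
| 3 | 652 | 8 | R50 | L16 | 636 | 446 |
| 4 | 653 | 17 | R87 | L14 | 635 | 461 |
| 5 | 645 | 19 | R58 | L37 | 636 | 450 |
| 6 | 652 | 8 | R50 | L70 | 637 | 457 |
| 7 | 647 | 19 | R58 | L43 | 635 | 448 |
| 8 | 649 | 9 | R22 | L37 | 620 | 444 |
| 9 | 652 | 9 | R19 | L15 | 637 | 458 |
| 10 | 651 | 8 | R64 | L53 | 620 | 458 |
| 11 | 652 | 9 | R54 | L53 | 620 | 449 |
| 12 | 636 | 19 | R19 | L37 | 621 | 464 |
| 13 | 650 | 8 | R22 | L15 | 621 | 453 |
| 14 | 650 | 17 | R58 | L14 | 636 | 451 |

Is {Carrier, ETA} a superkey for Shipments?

Rows 8 and 11 have the same {Carrier, ETA} value (Carrier=9, ETA=620) but are distinct tuples, so {Carrier, ETA} does not determine every attribute — not a superkey.

No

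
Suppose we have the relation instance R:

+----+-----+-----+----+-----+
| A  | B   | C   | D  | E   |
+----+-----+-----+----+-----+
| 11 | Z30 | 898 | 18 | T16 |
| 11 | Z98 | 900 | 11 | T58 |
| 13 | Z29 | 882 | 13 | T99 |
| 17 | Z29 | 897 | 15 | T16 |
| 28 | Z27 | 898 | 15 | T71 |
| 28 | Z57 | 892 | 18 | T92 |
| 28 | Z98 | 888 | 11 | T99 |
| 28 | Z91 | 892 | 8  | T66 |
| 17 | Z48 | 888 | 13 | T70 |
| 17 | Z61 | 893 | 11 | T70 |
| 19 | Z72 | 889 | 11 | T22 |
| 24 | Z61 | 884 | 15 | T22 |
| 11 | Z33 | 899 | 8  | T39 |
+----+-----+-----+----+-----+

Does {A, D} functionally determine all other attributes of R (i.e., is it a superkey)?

All 13 rows have distinct {A, D} values, so {A, D} → (all attributes) holds and {A, D} is a superkey.

Yes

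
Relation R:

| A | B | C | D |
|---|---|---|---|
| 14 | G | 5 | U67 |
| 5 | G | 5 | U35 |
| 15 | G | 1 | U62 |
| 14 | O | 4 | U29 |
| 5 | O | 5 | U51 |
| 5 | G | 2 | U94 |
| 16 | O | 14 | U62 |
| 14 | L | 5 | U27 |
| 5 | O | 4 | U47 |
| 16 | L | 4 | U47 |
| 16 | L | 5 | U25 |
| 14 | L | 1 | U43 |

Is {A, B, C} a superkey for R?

All 12 rows have distinct {A, B, C} values, so {A, B, C} → (all attributes) holds and {A, B, C} is a superkey.

Yes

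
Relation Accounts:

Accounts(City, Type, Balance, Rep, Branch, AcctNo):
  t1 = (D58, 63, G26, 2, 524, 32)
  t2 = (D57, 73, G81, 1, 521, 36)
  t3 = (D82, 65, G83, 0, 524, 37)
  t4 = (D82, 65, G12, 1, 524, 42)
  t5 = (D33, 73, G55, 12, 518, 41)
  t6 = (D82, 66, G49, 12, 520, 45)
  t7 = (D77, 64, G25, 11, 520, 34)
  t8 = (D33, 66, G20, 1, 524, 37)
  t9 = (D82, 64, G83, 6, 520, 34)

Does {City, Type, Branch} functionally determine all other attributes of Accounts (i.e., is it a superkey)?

No

Rows 3 and 4 have the same {City, Type, Branch} value (City=D82, Type=65, Branch=524) but are distinct tuples, so {City, Type, Branch} does not determine every attribute — not a superkey.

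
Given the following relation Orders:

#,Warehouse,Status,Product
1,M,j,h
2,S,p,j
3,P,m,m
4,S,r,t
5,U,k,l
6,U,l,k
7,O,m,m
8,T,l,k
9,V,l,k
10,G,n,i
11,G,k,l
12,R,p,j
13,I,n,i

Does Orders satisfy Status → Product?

Yes

Status=j: row 1 → Product = h ✓
Status=p: rows 2, 12 → Product = j, j ✓
Status=m: rows 3, 7 → Product = m, m ✓
Status=r: row 4 → Product = t ✓
Status=k: rows 5, 11 → Product = l, l ✓
Status=l: rows 6, 8, 9 → Product = k, k, k ✓
Status=n: rows 10, 13 → Product = i, i ✓
Every Status value is associated with a single Product value, so Status → Product holds.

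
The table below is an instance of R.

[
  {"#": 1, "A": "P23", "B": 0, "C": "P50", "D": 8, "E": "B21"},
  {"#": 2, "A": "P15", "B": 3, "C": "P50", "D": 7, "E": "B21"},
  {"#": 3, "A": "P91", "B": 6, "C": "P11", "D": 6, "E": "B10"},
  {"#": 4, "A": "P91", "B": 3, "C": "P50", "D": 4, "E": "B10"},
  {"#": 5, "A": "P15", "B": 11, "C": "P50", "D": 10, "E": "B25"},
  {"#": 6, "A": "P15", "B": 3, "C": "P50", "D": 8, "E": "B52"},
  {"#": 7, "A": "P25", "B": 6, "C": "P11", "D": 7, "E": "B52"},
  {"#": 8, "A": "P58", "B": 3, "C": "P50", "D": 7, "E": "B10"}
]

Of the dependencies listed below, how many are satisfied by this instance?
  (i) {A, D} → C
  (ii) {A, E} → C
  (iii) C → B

1

(i) {A, D} → C: every LHS value maps to a single RHS value — holds.
(ii) {A, E} → C: (A=P91, E=B10): rows 3, 4 → C takes values {P11, P50} — violation — fails.
(iii) C → B: C=P50: rows 1, 2, 4, 5, 6, 8 → B takes values {0, 3, 11} — violation — fails.
1 of the 3 dependencies holds.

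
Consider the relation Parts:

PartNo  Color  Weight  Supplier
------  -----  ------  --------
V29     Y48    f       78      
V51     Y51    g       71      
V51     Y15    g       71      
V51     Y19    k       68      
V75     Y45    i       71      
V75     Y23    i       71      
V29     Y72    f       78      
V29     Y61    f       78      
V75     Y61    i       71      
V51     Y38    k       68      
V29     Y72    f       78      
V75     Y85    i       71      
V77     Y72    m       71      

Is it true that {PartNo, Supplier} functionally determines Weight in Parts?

(PartNo=V29, Supplier=78): 4 rows → Weight = f, f, f, f ✓
(PartNo=V51, Supplier=71): 2 rows → Weight = g, g ✓
(PartNo=V51, Supplier=68): 2 rows → Weight = k, k ✓
(PartNo=V75, Supplier=71): 4 rows → Weight = i, i, i, i ✓
(PartNo=V77, Supplier=71): 1 row → Weight = m ✓
Every {PartNo, Supplier} value is associated with a single Weight value, so {PartNo, Supplier} -> Weight holds.

Yes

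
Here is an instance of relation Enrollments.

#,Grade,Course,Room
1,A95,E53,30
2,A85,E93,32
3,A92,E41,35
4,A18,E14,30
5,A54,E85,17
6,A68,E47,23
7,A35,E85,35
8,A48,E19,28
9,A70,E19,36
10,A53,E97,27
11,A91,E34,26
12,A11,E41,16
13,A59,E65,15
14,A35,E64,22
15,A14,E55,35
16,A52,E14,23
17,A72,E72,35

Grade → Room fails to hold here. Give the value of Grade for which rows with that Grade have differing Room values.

A35

Grade=A95: row 1 → Room = 30 ✓
Grade=A85: row 2 → Room = 32 ✓
Grade=A92: row 3 → Room = 35 ✓
Grade=A18: row 4 → Room = 30 ✓
Grade=A54: row 5 → Room = 17 ✓
Grade=A68: row 6 → Room = 23 ✓
Grade=A35: rows 7, 14 → Room takes values {35, 22} — violation
Grade=A48: row 8 → Room = 28 ✓
Grade=A70: row 9 → Room = 36 ✓
Grade=A53: row 10 → Room = 27 ✓
Grade=A91: row 11 → Room = 26 ✓
Grade=A11: row 12 → Room = 16 ✓
Grade=A59: row 13 → Room = 15 ✓
Grade=A14: row 15 → Room = 35 ✓
Grade=A52: row 16 → Room = 23 ✓
Grade=A72: row 17 → Room = 35 ✓
The only Grade value with inconsistent Room is Grade=A35.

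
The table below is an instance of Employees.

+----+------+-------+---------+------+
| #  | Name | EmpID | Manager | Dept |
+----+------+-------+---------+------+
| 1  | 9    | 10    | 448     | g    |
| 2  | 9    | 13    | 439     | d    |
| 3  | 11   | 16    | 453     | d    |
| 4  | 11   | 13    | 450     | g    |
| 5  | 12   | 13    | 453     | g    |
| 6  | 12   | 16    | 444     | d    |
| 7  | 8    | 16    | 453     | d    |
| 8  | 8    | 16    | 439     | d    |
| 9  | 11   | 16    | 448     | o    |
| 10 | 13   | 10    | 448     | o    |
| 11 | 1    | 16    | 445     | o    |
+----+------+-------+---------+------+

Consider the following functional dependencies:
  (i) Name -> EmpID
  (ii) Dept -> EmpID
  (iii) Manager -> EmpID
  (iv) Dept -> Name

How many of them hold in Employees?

(i) Name -> EmpID: Name=9: rows 1, 2 → EmpID takes values {10, 13} — violation; Name=11: rows 3, 4, 9 → EmpID takes values {16, 13} — violation; Name=12: rows 5, 6 → EmpID takes values {13, 16} — violation — fails.
(ii) Dept -> EmpID: Dept=g: rows 1, 4, 5 → EmpID takes values {10, 13} — violation; Dept=d: rows 2, 3, 6, 7, 8 → EmpID takes values {13, 16} — violation; Dept=o: rows 9, 10, 11 → EmpID takes values {16, 10} — violation — fails.
(iii) Manager -> EmpID: Manager=448: rows 1, 9, 10 → EmpID takes values {10, 16} — violation; Manager=439: rows 2, 8 → EmpID takes values {13, 16} — violation; Manager=453: rows 3, 5, 7 → EmpID takes values {16, 13} — violation — fails.
(iv) Dept -> Name: Dept=g: rows 1, 4, 5 → Name takes values {9, 11, 12} — violation; Dept=d: rows 2, 3, 6, 7, 8 → Name takes values {9, 11, 12, 8} — violation; Dept=o: rows 9, 10, 11 → Name takes values {11, 13, 1} — violation — fails.
None of the 4 dependencies hold.

0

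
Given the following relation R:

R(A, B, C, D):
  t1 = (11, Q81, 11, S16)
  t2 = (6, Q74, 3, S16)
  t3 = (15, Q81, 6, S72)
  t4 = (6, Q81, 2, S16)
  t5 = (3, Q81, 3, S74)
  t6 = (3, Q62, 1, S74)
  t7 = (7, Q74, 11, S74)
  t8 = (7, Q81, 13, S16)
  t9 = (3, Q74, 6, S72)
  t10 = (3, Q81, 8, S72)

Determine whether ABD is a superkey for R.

All 10 rows have distinct ABD values, so ABD → (all attributes) holds and ABD is a superkey.

Yes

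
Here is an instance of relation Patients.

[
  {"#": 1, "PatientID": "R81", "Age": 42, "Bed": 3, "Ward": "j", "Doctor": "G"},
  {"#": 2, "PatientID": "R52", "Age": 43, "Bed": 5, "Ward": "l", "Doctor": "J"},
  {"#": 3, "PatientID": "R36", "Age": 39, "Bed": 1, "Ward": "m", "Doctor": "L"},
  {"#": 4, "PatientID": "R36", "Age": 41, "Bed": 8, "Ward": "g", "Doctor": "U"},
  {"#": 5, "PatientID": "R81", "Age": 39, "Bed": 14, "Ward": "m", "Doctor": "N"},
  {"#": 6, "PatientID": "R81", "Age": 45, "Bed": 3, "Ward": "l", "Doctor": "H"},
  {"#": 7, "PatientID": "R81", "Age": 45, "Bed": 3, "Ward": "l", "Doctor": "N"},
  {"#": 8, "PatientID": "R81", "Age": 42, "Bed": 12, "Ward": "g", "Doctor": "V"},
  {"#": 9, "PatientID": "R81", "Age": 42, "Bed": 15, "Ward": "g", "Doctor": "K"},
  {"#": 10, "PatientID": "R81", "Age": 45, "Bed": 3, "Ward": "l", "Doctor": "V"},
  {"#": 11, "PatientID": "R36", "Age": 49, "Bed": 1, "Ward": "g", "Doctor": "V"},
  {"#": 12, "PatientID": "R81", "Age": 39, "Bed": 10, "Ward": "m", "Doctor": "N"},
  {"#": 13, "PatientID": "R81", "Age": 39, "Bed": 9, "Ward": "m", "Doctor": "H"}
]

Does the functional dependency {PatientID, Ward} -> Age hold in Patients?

No

(PatientID=R81, Ward=j): row 1 → Age = 42 ✓
(PatientID=R52, Ward=l): row 2 → Age = 43 ✓
(PatientID=R36, Ward=m): row 3 → Age = 39 ✓
(PatientID=R36, Ward=g): rows 4, 11 → Age takes values {41, 49} — violation
(PatientID=R81, Ward=m): rows 5, 12, 13 → Age = 39, 39, 39 ✓
(PatientID=R81, Ward=l): rows 6, 7, 10 → Age = 45, 45, 45 ✓
(PatientID=R81, Ward=g): rows 8, 9 → Age = 42, 42 ✓
Two rows agree on {PatientID, Ward} but differ on Age, so {PatientID, Ward} -> Age does not hold.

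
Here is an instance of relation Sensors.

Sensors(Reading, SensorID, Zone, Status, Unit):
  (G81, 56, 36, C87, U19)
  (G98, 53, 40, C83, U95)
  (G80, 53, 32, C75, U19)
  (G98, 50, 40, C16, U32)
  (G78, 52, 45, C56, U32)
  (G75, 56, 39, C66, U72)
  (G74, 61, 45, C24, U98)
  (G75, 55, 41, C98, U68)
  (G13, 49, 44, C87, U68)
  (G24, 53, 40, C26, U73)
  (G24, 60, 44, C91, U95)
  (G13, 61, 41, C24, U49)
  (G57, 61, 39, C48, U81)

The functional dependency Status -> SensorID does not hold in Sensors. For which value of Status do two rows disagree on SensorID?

C87

Status=C87: 2 rows → SensorID takes values {56, 49} — violation
Status=C83: 1 row → SensorID = 53 ✓
Status=C75: 1 row → SensorID = 53 ✓
Status=C16: 1 row → SensorID = 50 ✓
Status=C56: 1 row → SensorID = 52 ✓
Status=C66: 1 row → SensorID = 56 ✓
Status=C24: 2 rows → SensorID = 61, 61 ✓
Status=C98: 1 row → SensorID = 55 ✓
Status=C26: 1 row → SensorID = 53 ✓
Status=C91: 1 row → SensorID = 60 ✓
Status=C48: 1 row → SensorID = 61 ✓
The only Status value with inconsistent SensorID is Status=C87.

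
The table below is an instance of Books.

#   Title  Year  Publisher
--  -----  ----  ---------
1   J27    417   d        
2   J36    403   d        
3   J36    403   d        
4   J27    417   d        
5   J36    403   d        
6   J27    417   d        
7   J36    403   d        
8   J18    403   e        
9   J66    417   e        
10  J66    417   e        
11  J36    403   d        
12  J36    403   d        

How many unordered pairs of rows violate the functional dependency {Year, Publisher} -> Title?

(Year=417, Publisher=d): all 3 rows agree on Title — 0 pairs.
(Year=403, Publisher=d): all 6 rows agree on Title — 0 pairs.
(Year=417, Publisher=e): all 2 rows agree on Title — 0 pairs.

0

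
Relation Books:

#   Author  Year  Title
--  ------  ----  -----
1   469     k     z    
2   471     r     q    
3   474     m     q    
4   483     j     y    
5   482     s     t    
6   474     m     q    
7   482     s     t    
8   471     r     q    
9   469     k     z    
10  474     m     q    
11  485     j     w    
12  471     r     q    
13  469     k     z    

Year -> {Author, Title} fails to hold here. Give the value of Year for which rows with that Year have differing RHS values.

j

Year=k: rows 1, 9, 13 → {Author,Title} = (469, z), (469, z), (469, z) ✓
Year=r: rows 2, 8, 12 → {Author,Title} = (471, q), (471, q), (471, q) ✓
Year=m: rows 3, 6, 10 → {Author,Title} = (474, q), (474, q), (474, q) ✓
Year=j: rows 4, 11 → {Author,Title} takes values {(483, y), (485, w)} — violation
Year=s: rows 5, 7 → {Author,Title} = (482, t), (482, t) ✓
The only Year value with inconsistent RHS is Year=j.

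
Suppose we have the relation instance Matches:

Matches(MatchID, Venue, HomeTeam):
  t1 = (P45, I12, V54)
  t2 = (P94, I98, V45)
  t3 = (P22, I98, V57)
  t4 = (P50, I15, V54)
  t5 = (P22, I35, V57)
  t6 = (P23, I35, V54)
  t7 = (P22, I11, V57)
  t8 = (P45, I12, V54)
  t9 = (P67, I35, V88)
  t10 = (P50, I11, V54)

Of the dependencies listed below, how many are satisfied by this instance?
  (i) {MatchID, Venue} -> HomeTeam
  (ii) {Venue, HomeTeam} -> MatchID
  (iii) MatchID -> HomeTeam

3

(i) {MatchID, Venue} -> HomeTeam: every LHS value maps to a single RHS value — holds.
(ii) {Venue, HomeTeam} -> MatchID: every LHS value maps to a single RHS value — holds.
(iii) MatchID -> HomeTeam: every LHS value maps to a single RHS value — holds.
3 of the 3 dependencies hold.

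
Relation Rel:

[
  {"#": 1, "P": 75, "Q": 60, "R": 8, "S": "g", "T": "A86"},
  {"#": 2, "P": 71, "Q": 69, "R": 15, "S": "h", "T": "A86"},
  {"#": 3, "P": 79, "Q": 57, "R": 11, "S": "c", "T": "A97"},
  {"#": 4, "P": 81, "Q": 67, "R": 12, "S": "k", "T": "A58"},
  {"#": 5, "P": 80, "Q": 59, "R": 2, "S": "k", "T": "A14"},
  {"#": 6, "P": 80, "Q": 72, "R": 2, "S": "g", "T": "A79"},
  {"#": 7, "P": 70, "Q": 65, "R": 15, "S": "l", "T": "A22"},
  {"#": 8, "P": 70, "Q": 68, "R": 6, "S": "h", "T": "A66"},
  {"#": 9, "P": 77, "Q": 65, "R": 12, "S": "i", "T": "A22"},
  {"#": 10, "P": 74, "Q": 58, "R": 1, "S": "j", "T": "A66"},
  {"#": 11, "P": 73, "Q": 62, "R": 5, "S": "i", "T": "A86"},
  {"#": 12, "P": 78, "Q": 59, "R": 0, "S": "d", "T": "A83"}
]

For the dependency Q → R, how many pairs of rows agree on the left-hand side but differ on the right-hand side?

Q=59: violating pairs (5,12) — 1 pair.
Q=65: violating pairs (7,9) — 1 pair.

2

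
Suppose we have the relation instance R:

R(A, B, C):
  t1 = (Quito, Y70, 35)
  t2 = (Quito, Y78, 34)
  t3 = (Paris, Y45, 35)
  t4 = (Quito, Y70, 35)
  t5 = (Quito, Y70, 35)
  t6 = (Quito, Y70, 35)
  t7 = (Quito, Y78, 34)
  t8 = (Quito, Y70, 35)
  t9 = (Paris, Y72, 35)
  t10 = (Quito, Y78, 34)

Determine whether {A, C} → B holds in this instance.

(A=Quito, C=35): rows 1, 4, 5, 6, 8 → B = Y70, Y70, Y70, Y70, Y70 ✓
(A=Quito, C=34): rows 2, 7, 10 → B = Y78, Y78, Y78 ✓
(A=Paris, C=35): rows 3, 9 → B takes values {Y45, Y72} — violation
Two rows agree on {A, C} but differ on B, so {A, C} → B does not hold.

No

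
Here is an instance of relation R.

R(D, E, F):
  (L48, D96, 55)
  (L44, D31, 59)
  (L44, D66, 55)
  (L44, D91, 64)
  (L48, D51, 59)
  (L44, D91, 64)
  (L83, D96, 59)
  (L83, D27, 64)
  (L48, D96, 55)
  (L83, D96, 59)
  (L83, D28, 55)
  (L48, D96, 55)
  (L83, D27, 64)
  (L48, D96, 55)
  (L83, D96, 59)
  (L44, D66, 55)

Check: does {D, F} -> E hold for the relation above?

(D=L48, F=55): 4 rows → E = D96, D96, D96, D96 ✓
(D=L44, F=59): 1 row → E = D31 ✓
(D=L44, F=55): 2 rows → E = D66, D66 ✓
(D=L44, F=64): 2 rows → E = D91, D91 ✓
(D=L48, F=59): 1 row → E = D51 ✓
(D=L83, F=59): 3 rows → E = D96, D96, D96 ✓
(D=L83, F=64): 2 rows → E = D27, D27 ✓
(D=L83, F=55): 1 row → E = D28 ✓
Every {D, F} value is associated with a single E value, so {D, F} -> E holds.

Yes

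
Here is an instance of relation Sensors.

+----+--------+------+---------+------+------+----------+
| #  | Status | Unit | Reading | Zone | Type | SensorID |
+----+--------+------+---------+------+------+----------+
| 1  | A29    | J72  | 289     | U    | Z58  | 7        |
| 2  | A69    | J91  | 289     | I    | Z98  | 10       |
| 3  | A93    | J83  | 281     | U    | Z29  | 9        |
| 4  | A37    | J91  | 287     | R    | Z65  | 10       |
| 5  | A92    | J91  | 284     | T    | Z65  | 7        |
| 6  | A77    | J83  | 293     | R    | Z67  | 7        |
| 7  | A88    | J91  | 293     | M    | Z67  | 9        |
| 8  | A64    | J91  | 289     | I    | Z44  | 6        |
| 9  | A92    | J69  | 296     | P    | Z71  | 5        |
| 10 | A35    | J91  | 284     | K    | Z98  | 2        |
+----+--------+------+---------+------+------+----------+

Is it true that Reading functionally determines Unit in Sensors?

Reading=289: rows 1, 2, 8 → Unit takes values {J72, J91} — violation
Reading=281: row 3 → Unit = J83 ✓
Reading=287: row 4 → Unit = J91 ✓
Reading=284: rows 5, 10 → Unit = J91, J91 ✓
Reading=293: rows 6, 7 → Unit takes values {J83, J91} — violation
Reading=296: row 9 → Unit = J69 ✓
Two rows agree on Reading but differ on Unit, so Reading -> Unit does not hold.

No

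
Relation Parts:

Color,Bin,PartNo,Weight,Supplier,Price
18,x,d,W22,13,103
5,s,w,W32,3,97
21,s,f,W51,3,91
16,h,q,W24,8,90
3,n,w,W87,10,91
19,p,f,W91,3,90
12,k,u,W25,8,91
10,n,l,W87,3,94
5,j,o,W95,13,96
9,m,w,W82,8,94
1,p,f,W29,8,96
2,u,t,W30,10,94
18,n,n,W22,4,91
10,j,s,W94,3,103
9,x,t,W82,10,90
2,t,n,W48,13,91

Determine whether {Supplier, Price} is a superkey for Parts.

All 16 rows have distinct {Supplier, Price} values, so {Supplier, Price} → (all attributes) holds and {Supplier, Price} is a superkey.

Yes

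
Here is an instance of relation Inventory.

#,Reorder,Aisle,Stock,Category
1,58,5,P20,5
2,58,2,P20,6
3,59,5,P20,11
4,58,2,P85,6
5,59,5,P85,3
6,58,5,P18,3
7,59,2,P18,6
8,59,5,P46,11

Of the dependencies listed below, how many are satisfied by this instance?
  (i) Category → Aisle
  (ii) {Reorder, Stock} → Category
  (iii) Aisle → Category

1

(i) Category → Aisle: every LHS value maps to a single RHS value — holds.
(ii) {Reorder, Stock} → Category: (Reorder=58, Stock=P20): rows 1, 2 → Category takes values {5, 6} — violation — fails.
(iii) Aisle → Category: Aisle=5: rows 1, 3, 5, 6, 8 → Category takes values {5, 11, 3} — violation — fails.
1 of the 3 dependencies holds.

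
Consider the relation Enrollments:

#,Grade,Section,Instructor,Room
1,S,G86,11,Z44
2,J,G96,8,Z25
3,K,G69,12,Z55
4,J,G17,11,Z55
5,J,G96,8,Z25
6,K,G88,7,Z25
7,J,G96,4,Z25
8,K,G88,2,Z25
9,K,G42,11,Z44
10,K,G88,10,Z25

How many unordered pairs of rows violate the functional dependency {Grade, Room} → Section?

0

(Grade=J, Room=Z25): all 3 rows agree on Section — 0 pairs.
(Grade=K, Room=Z25): all 3 rows agree on Section — 0 pairs.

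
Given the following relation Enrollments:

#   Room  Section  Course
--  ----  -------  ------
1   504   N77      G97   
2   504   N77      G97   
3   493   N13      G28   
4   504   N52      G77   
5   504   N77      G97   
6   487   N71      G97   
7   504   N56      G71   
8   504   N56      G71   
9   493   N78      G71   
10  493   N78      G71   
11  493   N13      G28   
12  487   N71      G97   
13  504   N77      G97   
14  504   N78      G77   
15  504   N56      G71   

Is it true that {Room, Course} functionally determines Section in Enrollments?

(Room=504, Course=G97): rows 1, 2, 5, 13 → Section = N77, N77, N77, N77 ✓
(Room=493, Course=G28): rows 3, 11 → Section = N13, N13 ✓
(Room=504, Course=G77): rows 4, 14 → Section takes values {N52, N78} — violation
(Room=487, Course=G97): rows 6, 12 → Section = N71, N71 ✓
(Room=504, Course=G71): rows 7, 8, 15 → Section = N56, N56, N56 ✓
(Room=493, Course=G71): rows 9, 10 → Section = N78, N78 ✓
Two rows agree on {Room, Course} but differ on Section, so {Room, Course} → Section does not hold.

No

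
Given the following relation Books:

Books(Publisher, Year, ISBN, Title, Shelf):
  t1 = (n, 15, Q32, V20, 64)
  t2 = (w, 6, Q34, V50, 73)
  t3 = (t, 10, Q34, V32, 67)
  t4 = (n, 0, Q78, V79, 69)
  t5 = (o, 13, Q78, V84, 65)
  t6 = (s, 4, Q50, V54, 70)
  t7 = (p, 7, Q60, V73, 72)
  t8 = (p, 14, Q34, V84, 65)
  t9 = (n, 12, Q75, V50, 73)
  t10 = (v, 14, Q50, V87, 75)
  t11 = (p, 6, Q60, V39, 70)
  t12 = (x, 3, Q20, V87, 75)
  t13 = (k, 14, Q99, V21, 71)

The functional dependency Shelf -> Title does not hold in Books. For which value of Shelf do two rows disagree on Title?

70

Shelf=64: row 1 → Title = V20 ✓
Shelf=73: rows 2, 9 → Title = V50, V50 ✓
Shelf=67: row 3 → Title = V32 ✓
Shelf=69: row 4 → Title = V79 ✓
Shelf=65: rows 5, 8 → Title = V84, V84 ✓
Shelf=70: rows 6, 11 → Title takes values {V54, V39} — violation
Shelf=72: row 7 → Title = V73 ✓
Shelf=75: rows 10, 12 → Title = V87, V87 ✓
Shelf=71: row 13 → Title = V21 ✓
The only Shelf value with inconsistent Title is Shelf=70.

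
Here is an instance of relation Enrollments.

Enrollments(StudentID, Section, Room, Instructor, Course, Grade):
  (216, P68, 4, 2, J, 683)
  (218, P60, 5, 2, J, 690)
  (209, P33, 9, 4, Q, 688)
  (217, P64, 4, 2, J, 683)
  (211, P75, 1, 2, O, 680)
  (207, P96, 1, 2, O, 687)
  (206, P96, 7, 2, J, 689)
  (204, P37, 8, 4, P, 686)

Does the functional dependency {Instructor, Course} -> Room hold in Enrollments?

(Instructor=2, Course=J): 4 rows → Room takes values {4, 5, 7} — violation
(Instructor=4, Course=Q): 1 row → Room = 9 ✓
(Instructor=2, Course=O): 2 rows → Room = 1, 1 ✓
(Instructor=4, Course=P): 1 row → Room = 8 ✓
Two rows agree on {Instructor, Course} but differ on Room, so {Instructor, Course} -> Room does not hold.

No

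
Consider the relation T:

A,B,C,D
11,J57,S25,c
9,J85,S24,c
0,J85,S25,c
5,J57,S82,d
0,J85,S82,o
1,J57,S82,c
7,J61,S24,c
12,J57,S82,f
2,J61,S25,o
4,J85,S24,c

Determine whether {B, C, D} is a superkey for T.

No

Two distinct rows share (B=J85, C=S24, D=c), so {B, C, D} does not determine every attribute — not a superkey.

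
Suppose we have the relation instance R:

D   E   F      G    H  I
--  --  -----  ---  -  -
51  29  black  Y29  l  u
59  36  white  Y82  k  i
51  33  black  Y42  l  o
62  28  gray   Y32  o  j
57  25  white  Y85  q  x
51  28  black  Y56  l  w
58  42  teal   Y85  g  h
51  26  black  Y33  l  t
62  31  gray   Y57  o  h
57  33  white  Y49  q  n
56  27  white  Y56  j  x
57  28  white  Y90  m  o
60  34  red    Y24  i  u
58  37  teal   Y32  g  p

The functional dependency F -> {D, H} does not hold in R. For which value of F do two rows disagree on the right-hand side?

F=black: 4 rows → {D,H} = (51, l), (51, l), (51, l), (51, l) ✓
F=white: 5 rows → {D,H} takes values {(59, k), (57, q), (56, j), (57, m)} — violation
F=gray: 2 rows → {D,H} = (62, o), (62, o) ✓
F=teal: 2 rows → {D,H} = (58, g), (58, g) ✓
F=red: 1 row → {D,H} = (60, i) ✓
The only F value with inconsistent RHS is F=white.

white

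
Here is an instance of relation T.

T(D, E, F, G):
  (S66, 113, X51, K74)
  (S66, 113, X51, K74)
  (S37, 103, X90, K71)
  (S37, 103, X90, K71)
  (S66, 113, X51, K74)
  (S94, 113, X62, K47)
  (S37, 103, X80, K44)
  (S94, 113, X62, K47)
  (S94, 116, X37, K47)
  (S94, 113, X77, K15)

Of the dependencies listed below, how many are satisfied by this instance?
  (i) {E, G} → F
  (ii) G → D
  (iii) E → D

(i) {E, G} → F: every LHS value maps to a single RHS value — holds.
(ii) G → D: every LHS value maps to a single RHS value — holds.
(iii) E → D: E=113: 6 rows → D takes values {S66, S94} — violation — fails.
2 of the 3 dependencies hold.

2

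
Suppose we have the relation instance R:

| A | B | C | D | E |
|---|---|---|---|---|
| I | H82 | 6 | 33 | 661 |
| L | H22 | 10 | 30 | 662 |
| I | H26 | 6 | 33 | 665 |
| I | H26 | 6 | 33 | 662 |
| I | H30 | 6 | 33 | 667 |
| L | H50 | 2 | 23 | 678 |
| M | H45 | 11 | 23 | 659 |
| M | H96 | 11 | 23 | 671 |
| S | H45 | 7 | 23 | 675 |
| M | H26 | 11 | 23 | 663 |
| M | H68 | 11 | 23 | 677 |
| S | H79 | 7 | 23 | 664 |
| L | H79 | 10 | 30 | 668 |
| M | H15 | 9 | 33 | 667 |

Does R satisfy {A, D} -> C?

(A=I, D=33): 4 rows → C = 6, 6, 6, 6 ✓
(A=L, D=30): 2 rows → C = 10, 10 ✓
(A=L, D=23): 1 row → C = 2 ✓
(A=M, D=23): 4 rows → C = 11, 11, 11, 11 ✓
(A=S, D=23): 2 rows → C = 7, 7 ✓
(A=M, D=33): 1 row → C = 9 ✓
Every {A, D} value is associated with a single C value, so {A, D} -> C holds.

Yes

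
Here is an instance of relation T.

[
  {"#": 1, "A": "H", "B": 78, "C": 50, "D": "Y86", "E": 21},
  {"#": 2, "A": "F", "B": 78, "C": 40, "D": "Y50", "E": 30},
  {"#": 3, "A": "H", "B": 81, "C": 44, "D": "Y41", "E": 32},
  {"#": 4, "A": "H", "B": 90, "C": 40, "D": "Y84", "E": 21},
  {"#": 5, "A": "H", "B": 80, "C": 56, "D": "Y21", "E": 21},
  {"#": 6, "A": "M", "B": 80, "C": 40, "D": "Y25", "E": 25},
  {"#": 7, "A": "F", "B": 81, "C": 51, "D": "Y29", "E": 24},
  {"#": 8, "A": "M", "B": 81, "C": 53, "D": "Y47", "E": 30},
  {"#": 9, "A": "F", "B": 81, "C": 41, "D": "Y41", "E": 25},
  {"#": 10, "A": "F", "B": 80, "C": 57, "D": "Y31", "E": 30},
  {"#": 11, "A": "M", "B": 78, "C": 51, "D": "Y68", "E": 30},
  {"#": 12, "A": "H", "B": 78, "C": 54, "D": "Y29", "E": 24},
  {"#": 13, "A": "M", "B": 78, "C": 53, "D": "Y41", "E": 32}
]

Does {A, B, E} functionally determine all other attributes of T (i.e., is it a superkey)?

Yes

All 13 rows have distinct {A, B, E} values, so {A, B, E} → (all attributes) holds and {A, B, E} is a superkey.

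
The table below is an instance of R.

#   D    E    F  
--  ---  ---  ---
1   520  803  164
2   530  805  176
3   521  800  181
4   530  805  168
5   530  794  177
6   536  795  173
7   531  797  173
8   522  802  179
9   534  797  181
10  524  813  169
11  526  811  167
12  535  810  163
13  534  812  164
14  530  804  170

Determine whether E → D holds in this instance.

No

E=803: row 1 → D = 520 ✓
E=805: rows 2, 4 → D = 530, 530 ✓
E=800: row 3 → D = 521 ✓
E=794: row 5 → D = 530 ✓
E=795: row 6 → D = 536 ✓
E=797: rows 7, 9 → D takes values {531, 534} — violation
E=802: row 8 → D = 522 ✓
E=813: row 10 → D = 524 ✓
E=811: row 11 → D = 526 ✓
E=810: row 12 → D = 535 ✓
E=812: row 13 → D = 534 ✓
E=804: row 14 → D = 530 ✓
Two rows agree on E but differ on D, so E → D does not hold.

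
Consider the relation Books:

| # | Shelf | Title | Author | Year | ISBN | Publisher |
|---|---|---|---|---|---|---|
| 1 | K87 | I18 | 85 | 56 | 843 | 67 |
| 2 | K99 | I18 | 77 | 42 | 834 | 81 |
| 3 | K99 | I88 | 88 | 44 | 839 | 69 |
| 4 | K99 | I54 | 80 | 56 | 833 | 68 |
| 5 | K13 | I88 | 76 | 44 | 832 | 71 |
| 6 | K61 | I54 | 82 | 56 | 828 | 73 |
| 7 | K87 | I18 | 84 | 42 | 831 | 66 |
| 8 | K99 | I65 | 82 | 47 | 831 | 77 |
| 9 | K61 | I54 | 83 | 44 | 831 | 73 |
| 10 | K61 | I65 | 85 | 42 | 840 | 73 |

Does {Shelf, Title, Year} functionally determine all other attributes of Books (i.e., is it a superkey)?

Yes

All 10 rows have distinct {Shelf, Title, Year} values, so {Shelf, Title, Year} → (all attributes) holds and {Shelf, Title, Year} is a superkey.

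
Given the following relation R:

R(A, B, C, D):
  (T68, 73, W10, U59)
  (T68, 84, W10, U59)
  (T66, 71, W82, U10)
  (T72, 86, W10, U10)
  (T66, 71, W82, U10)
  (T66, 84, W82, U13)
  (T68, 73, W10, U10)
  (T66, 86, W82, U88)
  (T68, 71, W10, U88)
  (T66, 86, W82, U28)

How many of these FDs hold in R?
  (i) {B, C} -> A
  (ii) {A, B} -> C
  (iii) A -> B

2

(i) {B, C} -> A: every LHS value maps to a single RHS value — holds.
(ii) {A, B} -> C: every LHS value maps to a single RHS value — holds.
(iii) A -> B: A=T68: 4 rows → B takes values {73, 84, 71} — violation; A=T66: 5 rows → B takes values {71, 84, 86} — violation — fails.
2 of the 3 dependencies hold.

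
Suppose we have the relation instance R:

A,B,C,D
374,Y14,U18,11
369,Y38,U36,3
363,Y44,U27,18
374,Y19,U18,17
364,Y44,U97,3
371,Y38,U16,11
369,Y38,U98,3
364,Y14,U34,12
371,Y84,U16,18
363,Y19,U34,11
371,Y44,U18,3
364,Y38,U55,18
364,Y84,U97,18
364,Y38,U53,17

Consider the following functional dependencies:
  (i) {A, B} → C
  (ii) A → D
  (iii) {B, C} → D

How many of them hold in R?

(i) {A, B} → C: (A=369, B=Y38): 2 rows → C takes values {U36, U98} — violation; (A=364, B=Y38): 2 rows → C takes values {U55, U53} — violation — fails.
(ii) A → D: A=374: 2 rows → D takes values {11, 17} — violation; A=363: 2 rows → D takes values {18, 11} — violation; A=364: 5 rows → D takes values {3, 12, 18, 17} — violation; A=371: 3 rows → D takes values {11, 18, 3} — violation — fails.
(iii) {B, C} → D: every LHS value maps to a single RHS value — holds.
1 of the 3 dependencies holds.

1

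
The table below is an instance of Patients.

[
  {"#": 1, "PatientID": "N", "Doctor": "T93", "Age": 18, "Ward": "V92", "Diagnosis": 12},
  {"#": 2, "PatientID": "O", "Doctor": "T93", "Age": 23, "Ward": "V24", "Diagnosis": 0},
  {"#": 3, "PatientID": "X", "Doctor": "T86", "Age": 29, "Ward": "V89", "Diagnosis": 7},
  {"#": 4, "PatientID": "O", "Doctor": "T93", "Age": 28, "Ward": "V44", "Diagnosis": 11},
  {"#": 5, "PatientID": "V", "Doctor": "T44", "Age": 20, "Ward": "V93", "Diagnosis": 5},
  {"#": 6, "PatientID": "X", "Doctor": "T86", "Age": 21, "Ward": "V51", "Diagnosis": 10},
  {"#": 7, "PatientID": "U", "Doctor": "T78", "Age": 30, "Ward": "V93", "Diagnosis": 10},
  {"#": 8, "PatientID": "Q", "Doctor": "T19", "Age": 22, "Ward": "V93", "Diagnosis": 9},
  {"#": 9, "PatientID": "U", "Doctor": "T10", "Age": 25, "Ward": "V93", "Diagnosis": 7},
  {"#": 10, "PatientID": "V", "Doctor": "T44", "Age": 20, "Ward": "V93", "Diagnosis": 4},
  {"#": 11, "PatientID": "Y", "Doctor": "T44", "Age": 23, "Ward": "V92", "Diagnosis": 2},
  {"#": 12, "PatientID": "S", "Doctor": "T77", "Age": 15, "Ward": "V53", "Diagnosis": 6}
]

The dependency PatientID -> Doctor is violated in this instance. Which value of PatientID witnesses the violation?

U

PatientID=N: row 1 → Doctor = T93 ✓
PatientID=O: rows 2, 4 → Doctor = T93, T93 ✓
PatientID=X: rows 3, 6 → Doctor = T86, T86 ✓
PatientID=V: rows 5, 10 → Doctor = T44, T44 ✓
PatientID=U: rows 7, 9 → Doctor takes values {T78, T10} — violation
PatientID=Q: row 8 → Doctor = T19 ✓
PatientID=Y: row 11 → Doctor = T44 ✓
PatientID=S: row 12 → Doctor = T77 ✓
The only PatientID value with inconsistent Doctor is PatientID=U.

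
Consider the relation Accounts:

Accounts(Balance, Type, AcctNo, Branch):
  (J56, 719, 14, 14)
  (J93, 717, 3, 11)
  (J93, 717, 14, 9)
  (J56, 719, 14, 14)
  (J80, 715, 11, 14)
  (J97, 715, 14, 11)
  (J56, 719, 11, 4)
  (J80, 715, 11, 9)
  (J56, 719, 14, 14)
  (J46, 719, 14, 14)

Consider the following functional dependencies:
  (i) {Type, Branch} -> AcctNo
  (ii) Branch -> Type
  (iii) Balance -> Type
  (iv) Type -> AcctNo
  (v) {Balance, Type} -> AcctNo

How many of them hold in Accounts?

2

(i) {Type, Branch} -> AcctNo: every LHS value maps to a single RHS value — holds.
(ii) Branch -> Type: Branch=14: 5 rows → Type takes values {719, 715} — violation; Branch=11: 2 rows → Type takes values {717, 715} — violation; Branch=9: 2 rows → Type takes values {717, 715} — violation — fails.
(iii) Balance -> Type: every LHS value maps to a single RHS value — holds.
(iv) Type -> AcctNo: Type=719: 5 rows → AcctNo takes values {14, 11} — violation; Type=717: 2 rows → AcctNo takes values {3, 14} — violation; Type=715: 3 rows → AcctNo takes values {11, 14} — violation — fails.
(v) {Balance, Type} -> AcctNo: (Balance=J56, Type=719): 4 rows → AcctNo takes values {14, 11} — violation; (Balance=J93, Type=717): 2 rows → AcctNo takes values {3, 14} — violation — fails.
2 of the 5 dependencies hold.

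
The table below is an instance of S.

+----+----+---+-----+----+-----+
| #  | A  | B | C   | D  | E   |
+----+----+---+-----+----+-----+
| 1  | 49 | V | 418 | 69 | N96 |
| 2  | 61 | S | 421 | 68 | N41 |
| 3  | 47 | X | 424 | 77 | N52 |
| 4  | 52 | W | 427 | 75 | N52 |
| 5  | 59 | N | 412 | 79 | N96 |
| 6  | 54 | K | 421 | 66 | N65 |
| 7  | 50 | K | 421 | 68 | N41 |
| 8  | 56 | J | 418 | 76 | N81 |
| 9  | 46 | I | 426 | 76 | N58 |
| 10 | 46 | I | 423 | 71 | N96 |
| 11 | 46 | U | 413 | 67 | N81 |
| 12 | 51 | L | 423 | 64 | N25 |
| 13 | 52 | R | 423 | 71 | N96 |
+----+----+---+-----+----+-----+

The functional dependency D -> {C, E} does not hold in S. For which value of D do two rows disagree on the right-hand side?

76

D=69: row 1 → {C,E} = (418, N96) ✓
D=68: rows 2, 7 → {C,E} = (421, N41), (421, N41) ✓
D=77: row 3 → {C,E} = (424, N52) ✓
D=75: row 4 → {C,E} = (427, N52) ✓
D=79: row 5 → {C,E} = (412, N96) ✓
D=66: row 6 → {C,E} = (421, N65) ✓
D=76: rows 8, 9 → {C,E} takes values {(418, N81), (426, N58)} — violation
D=71: rows 10, 13 → {C,E} = (423, N96), (423, N96) ✓
D=67: row 11 → {C,E} = (413, N81) ✓
D=64: row 12 → {C,E} = (423, N25) ✓
The only D value with inconsistent RHS is D=76.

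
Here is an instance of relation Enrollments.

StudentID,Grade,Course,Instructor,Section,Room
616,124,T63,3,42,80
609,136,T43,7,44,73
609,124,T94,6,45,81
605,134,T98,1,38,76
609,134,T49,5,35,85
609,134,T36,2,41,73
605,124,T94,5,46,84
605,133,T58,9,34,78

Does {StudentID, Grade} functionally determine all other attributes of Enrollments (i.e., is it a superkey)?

Two distinct rows share (StudentID=609, Grade=134), so {StudentID, Grade} does not determine every attribute — not a superkey.

No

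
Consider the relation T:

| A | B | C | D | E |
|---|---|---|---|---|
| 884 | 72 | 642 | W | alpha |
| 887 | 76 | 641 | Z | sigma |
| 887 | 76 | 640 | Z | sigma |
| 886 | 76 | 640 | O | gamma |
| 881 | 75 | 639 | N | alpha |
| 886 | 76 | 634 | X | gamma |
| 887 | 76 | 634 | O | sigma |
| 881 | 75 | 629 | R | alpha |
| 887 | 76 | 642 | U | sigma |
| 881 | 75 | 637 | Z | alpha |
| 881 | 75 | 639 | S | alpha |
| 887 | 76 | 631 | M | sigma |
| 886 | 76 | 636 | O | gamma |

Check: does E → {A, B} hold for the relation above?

E=alpha: 5 rows → {A,B} takes values {(884, 72), (881, 75)} — violation
E=sigma: 5 rows → {A,B} = (887, 76), (887, 76), (887, 76), (887, 76), (887, 76) ✓
E=gamma: 3 rows → {A,B} = (886, 76), (886, 76), (886, 76) ✓
Two rows agree on E but differ on {A, B}, so E → {A, B} does not hold.

No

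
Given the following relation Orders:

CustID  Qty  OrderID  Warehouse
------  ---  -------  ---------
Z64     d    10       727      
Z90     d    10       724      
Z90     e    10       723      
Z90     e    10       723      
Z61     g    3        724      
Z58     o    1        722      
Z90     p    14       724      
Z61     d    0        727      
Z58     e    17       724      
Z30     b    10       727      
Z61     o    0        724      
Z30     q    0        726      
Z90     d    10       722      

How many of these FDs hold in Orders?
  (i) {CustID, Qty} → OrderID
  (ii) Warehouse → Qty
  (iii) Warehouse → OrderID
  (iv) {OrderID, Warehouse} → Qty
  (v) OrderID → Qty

(i) {CustID, Qty} → OrderID: every LHS value maps to a single RHS value — holds.
(ii) Warehouse → Qty: Warehouse=727: 3 rows → Qty takes values {d, b} — violation; Warehouse=724: 5 rows → Qty takes values {d, g, p, e, o} — violation; Warehouse=722: 2 rows → Qty takes values {o, d} — violation — fails.
(iii) Warehouse → OrderID: Warehouse=727: 3 rows → OrderID takes values {10, 0} — violation; Warehouse=724: 5 rows → OrderID takes values {10, 3, 14, 17, 0} — violation; Warehouse=722: 2 rows → OrderID takes values {1, 10} — violation — fails.
(iv) {OrderID, Warehouse} → Qty: (OrderID=10, Warehouse=727): 2 rows → Qty takes values {d, b} — violation — fails.
(v) OrderID → Qty: OrderID=10: 6 rows → Qty takes values {d, e, b} — violation; OrderID=0: 3 rows → Qty takes values {d, o, q} — violation — fails.
1 of the 5 dependencies holds.

1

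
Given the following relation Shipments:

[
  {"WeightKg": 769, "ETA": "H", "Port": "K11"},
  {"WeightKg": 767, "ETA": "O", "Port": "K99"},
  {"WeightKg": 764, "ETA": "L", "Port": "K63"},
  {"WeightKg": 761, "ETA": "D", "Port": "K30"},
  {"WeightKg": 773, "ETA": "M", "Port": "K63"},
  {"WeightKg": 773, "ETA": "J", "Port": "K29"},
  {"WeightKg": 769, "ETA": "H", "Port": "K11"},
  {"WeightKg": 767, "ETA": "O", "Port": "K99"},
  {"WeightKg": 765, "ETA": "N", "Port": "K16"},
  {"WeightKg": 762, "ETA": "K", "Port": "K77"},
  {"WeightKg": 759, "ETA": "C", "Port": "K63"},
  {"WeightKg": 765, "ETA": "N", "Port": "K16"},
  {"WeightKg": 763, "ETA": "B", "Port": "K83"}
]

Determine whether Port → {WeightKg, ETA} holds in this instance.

Port=K11: 2 rows → {WeightKg,ETA} = (769, H), (769, H) ✓
Port=K99: 2 rows → {WeightKg,ETA} = (767, O), (767, O) ✓
Port=K63: 3 rows → {WeightKg,ETA} takes values {(764, L), (773, M), (759, C)} — violation
Port=K30: 1 row → {WeightKg,ETA} = (761, D) ✓
Port=K29: 1 row → {WeightKg,ETA} = (773, J) ✓
Port=K16: 2 rows → {WeightKg,ETA} = (765, N), (765, N) ✓
Port=K77: 1 row → {WeightKg,ETA} = (762, K) ✓
Port=K83: 1 row → {WeightKg,ETA} = (763, B) ✓
Two rows agree on Port but differ on {WeightKg, ETA}, so Port → {WeightKg, ETA} does not hold.

No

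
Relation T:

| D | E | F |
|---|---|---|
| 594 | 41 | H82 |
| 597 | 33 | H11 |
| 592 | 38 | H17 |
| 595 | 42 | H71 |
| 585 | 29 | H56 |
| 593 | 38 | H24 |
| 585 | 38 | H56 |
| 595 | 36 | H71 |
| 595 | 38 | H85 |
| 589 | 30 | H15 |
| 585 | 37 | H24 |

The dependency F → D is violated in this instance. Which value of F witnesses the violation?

H24

F=H82: 1 row → D = 594 ✓
F=H11: 1 row → D = 597 ✓
F=H17: 1 row → D = 592 ✓
F=H71: 2 rows → D = 595, 595 ✓
F=H56: 2 rows → D = 585, 585 ✓
F=H24: 2 rows → D takes values {593, 585} — violation
F=H85: 1 row → D = 595 ✓
F=H15: 1 row → D = 589 ✓
The only F value with inconsistent D is F=H24.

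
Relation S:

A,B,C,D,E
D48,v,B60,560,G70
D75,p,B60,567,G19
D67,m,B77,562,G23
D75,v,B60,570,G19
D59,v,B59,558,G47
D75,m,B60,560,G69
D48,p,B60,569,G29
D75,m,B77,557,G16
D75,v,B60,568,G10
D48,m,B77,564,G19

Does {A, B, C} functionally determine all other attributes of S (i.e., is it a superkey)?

No

Two distinct rows share (A=D75, B=v, C=B60), so {A, B, C} does not determine every attribute — not a superkey.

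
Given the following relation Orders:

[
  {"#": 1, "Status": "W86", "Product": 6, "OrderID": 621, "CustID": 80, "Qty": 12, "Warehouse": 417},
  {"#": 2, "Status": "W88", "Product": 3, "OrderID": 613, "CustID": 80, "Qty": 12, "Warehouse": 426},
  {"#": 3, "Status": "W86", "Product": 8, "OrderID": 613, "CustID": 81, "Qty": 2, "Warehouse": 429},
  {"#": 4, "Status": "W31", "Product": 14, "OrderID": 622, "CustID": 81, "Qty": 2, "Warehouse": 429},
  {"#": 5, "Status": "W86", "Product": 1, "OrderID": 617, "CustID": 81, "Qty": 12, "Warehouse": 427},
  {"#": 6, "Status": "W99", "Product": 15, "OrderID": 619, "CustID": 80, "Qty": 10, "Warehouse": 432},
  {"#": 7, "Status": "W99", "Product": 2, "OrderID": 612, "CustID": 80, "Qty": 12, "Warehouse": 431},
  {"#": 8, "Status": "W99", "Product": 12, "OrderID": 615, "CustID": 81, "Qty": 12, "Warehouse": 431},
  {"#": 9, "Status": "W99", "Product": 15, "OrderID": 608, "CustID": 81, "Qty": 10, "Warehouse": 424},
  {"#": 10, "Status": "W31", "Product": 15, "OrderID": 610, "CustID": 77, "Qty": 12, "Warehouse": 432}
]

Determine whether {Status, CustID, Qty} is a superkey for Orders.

Yes

All 10 rows have distinct {Status, CustID, Qty} values, so {Status, CustID, Qty} → (all attributes) holds and {Status, CustID, Qty} is a superkey.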